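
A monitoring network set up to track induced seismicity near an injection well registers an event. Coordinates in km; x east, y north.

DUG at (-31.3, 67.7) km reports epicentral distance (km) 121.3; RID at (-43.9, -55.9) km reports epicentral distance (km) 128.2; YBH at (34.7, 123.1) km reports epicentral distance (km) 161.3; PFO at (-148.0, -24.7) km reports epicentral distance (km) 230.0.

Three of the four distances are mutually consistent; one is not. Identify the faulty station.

DUG

Solve using three stations at a time. Using RID, YBH, PFO (subtract circle equations pairwise → linear system) gives (x, y) ≈ (81.9, -31.2).
Distances from that point to each station vs reported:
  DUG: calculated 150.3 vs reported 121.3 → residual 29.0 km
  RID: calculated 128.2 vs reported 128.2 → residual 0.0 km
  YBH: calculated 161.3 vs reported 161.3 → residual 0.0 km
  PFO: calculated 230.0 vs reported 230.0 → residual 0.0 km
RID, YBH, PFO are mutually consistent (residuals ≈ 0); DUG is off by 29.0 km.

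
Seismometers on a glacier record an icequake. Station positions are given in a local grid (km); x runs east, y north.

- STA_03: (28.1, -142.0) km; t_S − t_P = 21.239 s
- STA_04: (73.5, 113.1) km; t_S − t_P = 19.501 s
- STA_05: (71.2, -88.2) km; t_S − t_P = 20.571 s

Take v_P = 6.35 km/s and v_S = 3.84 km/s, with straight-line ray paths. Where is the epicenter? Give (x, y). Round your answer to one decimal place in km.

Distance from S−P lag: d = Δt · v_P v_S / (v_P − v_S) = Δt · (6.35·3.84)/(6.35−3.84) ≈ 9.7147·Δt.
So d_STA_03 = 206.33, d_STA_04 = 189.45, d_STA_05 = 199.84 km.
Circle about each station: (x − 28.1)² + (y + 142.0)² = 206.33²; (x − 73.5)² + (y − 113.1)² = 189.45²; (x − 71.2)² + (y + 88.2)² = 199.84².
Subtracting the STA_03 equation from the STA_04 and STA_05 equations removes the quadratic terms:
90.8 x + 510.2 y = 3921.02
86.2 x + 107.6 y = -5468.89
Solving the 2×2 system: x ≈ -93.9, y ≈ 24.4 km.

-93.9 km east, 24.4 km north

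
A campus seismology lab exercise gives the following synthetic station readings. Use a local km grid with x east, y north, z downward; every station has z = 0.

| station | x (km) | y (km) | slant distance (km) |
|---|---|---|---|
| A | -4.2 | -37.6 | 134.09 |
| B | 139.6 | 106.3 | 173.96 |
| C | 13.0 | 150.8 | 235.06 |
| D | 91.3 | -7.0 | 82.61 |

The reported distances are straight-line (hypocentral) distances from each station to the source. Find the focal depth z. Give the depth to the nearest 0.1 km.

z ≈ 66.2 km

Each station gives a sphere (x−x_i)² + (y−y_i)² + z² = d_i² (stations at z=0).
Subtracting the A sphere from B and C: z² cancels, leaving linear equations in x and y:
287.6 x + 287.8 y = 17074.50
34.4 x + 376.8 y = -15794.84
Solving: x ≈ 111.503, y ≈ -52.098 km (keep extra digits for the depth step; rounded: 111.5, -52.1).
Then from the A sphere: z² = 134.09² − (x + 4.2)² − (y + 37.6)² with x = 111.503, y = -52.098, so z ≈ 66.202 ≈ 66.2 km.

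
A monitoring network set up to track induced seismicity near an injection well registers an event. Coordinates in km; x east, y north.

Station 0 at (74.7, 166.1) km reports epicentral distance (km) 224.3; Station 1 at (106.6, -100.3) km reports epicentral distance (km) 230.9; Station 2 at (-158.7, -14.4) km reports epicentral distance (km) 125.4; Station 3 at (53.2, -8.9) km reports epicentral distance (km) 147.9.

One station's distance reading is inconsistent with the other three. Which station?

Station 2

Solve using three stations at a time. Using Station 0, Station 1, Station 3 (subtract circle equations pairwise → linear system) gives (x, y) ≈ (-92.6, 16.6).
Distances from that point to each station vs reported:
  Station 0: calculated 224.4 vs reported 224.3 → residual 0.1 km
  Station 1: calculated 231.0 vs reported 230.9 → residual 0.1 km
  Station 2: calculated 73.0 vs reported 125.4 → residual 52.4 km
  Station 3: calculated 148.0 vs reported 147.9 → residual 0.1 km
Station 0, Station 1, Station 3 are mutually consistent (residuals ≈ 0); Station 2 is off by 52.4 km.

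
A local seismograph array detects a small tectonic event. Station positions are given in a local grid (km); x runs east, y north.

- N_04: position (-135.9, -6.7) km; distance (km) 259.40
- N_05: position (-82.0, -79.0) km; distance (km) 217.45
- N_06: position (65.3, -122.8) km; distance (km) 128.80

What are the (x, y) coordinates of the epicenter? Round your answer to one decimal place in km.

x ≈ 123.5 km, y ≈ -7.9 km

Circle about each station: (x + 135.9)² + (y + 6.7)² = 259.40²; (x + 82.0)² + (y + 79.0)² = 217.45²; (x − 65.3)² + (y + 122.8)² = 128.80².
Subtracting the N_04 equation from the N_05 and N_06 equations removes the quadratic terms:
107.8 x − 144.6 y = 14455.16
402.4 x − 232.2 y = 51529.15
Solving the 2×2 system: x ≈ 123.5, y ≈ -7.9 km.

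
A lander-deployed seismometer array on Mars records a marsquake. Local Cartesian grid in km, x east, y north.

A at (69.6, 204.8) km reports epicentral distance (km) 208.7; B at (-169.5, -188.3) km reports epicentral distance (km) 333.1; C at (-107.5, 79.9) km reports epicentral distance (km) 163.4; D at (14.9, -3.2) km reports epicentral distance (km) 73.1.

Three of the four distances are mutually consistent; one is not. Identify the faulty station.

A

Solve using three stations at a time. Using B, C, D (subtract circle equations pairwise → linear system) gives (x, y) ≈ (54.5, 58.3).
Distances from that point to each station vs reported:
  A: calculated 147.3 vs reported 208.7 → residual 61.4 km
  B: calculated 333.1 vs reported 333.1 → residual 0.0 km
  C: calculated 163.4 vs reported 163.4 → residual 0.0 km
  D: calculated 73.1 vs reported 73.1 → residual 0.0 km
B, C, D are mutually consistent (residuals ≈ 0); A is off by 61.4 km.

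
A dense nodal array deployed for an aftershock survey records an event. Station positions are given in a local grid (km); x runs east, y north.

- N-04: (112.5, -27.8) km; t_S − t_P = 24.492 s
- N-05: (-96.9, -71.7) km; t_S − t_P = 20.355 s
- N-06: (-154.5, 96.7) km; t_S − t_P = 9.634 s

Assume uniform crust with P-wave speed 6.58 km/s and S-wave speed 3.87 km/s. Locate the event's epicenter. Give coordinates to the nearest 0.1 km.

-66.3 km east, 117.1 km north

Distance from S−P lag: d = Δt · v_P v_S / (v_P − v_S) = Δt · (6.58·3.87)/(6.58−3.87) ≈ 9.3965·Δt.
So d_N-04 = 230.14, d_N-05 = 191.27, d_N-06 = 90.53 km.
Circle about each station: (x − 112.5)² + (y + 27.8)² = 230.14²; (x + 96.9)² + (y + 71.7)² = 191.27²; (x + 154.5)² + (y − 96.7)² = 90.53².
Subtracting the N-04 equation from the N-05 and N-06 equations removes the quadratic terms:
-418.8 x − 87.8 y = 17481.62
-534.0 x + 249.0 y = 64560.79
Solving the 2×2 system: x ≈ -66.3, y ≈ 117.1 km.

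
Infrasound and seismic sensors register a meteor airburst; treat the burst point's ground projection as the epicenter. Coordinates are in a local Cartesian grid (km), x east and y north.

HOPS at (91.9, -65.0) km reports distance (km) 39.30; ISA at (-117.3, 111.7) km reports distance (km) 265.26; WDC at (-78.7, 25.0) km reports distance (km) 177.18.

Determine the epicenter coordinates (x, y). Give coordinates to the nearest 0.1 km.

Circle about each station: (x − 91.9)² + (y + 65.0)² = 39.30²; (x + 117.3)² + (y − 111.7)² = 265.26²; (x + 78.7)² + (y − 25.0)² = 177.18².
Subtracting pairs of circle equations eliminates x²+y² and gives linear equations (the radical axes):
-418.4 x + 353.4 y = -55252.81
-341.2 x + 180.0 y = -35700.18
Solving the 2×2 system: x ≈ 59.0, y ≈ -86.5 km.
Check against HOPS (with the unrounded x, y): √((x − 91.9)²+(y + 65.0)²) = 39.30 ≈ 39.30 km. ✓

59.0 km east, -86.5 km north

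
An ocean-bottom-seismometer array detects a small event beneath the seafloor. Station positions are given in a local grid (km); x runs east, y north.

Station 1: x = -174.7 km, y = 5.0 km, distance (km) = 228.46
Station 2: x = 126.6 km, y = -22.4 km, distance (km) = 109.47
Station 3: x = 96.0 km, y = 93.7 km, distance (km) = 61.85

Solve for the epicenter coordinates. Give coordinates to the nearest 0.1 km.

(48.4, 54.2)

Circle about each station: (x + 174.7)² + (y − 5.0)² = 228.46²; (x − 126.6)² + (y + 22.4)² = 109.47²; (x − 96.0)² + (y − 93.7)² = 61.85².
Subtracting the Station 1 equation from the Station 2 and Station 3 equations removes the quadratic terms:
602.6 x − 54.8 y = 26194.52
541.4 x + 177.4 y = 35819.15
Solving the 2×2 system: x ≈ 48.4, y ≈ 54.2 km.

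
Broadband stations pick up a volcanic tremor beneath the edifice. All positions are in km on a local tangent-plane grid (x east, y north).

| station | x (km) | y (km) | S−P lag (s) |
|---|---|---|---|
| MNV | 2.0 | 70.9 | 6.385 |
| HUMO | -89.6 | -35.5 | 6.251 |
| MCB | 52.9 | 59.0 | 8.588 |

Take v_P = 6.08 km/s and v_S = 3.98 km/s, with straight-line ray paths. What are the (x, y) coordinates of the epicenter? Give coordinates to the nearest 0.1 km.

Distance from S−P lag: d = Δt · v_P v_S / (v_P − v_S) = Δt · (6.08·3.98)/(6.08−3.98) ≈ 11.5230·Δt.
So d_MNV = 73.57, d_HUMO = 72.03, d_MCB = 98.96 km.
Circle about each station: (x − 2.0)² + (y − 70.9)² = 73.57²; (x + 89.6)² + (y + 35.5)² = 72.03²; (x − 52.9)² + (y − 59.0)² = 98.96².
Subtracting the MNV equation from the HUMO and MCB equations removes the quadratic terms:
-183.2 x − 212.8 y = 4481.82
101.8 x − 23.8 y = -3131.94
Solving the 2×2 system: x ≈ -29.7, y ≈ 4.5 km.

x ≈ -29.7 km, y ≈ 4.5 km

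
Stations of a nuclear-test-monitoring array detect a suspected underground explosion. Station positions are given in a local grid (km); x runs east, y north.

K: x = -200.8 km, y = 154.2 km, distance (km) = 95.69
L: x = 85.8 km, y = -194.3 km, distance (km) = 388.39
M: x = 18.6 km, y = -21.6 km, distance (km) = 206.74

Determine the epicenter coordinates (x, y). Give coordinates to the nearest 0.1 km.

Circle about each station: (x + 200.8)² + (y − 154.2)² = 95.69²; (x − 85.8)² + (y + 194.3)² = 388.39²; (x − 18.6)² + (y + 21.6)² = 206.74².
Subtracting the K equation from the L and M equations removes the quadratic terms:
573.2 x − 697.0 y = -160674.37
438.8 x − 351.6 y = -96870.61
Solving the 2×2 system: x ≈ -105.7, y ≈ 143.6 km.

(-105.7, 143.6)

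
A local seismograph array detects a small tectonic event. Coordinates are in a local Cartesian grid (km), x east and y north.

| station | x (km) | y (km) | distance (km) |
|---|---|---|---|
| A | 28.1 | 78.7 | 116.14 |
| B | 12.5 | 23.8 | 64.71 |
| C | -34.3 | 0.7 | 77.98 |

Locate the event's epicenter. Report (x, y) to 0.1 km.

x ≈ 33.8 km, y ≈ -37.3 km

Circle about each station: (x − 28.1)² + (y − 78.7)² = 116.14²; (x − 12.5)² + (y − 23.8)² = 64.71²; (x + 34.3)² + (y − 0.7)² = 77.98².
Subtracting the A equation from the B and C equations removes the quadratic terms:
-31.2 x − 109.8 y = 3040.51
-124.8 x − 156.0 y = 1601.30
Solving the 2×2 system: x ≈ 33.8, y ≈ -37.3 km.
Check against A (with the unrounded x, y): √((x − 28.1)²+(y − 78.7)²) = 116.13 ≈ 116.14 km. ✓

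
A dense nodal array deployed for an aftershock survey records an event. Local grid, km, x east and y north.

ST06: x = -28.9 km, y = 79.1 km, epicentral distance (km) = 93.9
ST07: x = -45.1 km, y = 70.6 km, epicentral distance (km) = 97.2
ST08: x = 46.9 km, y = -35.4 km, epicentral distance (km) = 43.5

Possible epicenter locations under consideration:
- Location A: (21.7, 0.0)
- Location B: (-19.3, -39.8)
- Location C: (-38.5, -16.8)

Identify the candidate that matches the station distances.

For each candidate, compare |candidate − station| to the reported distance:
Location A: residuals ST06 0.0, ST07 0.0, ST08 0.0 → max 0.0 km
Location B: residuals ST06 25.4, ST07 16.2, ST08 22.8 → max 25.4 km
Location C: residuals ST06 2.5, ST07 9.6, ST08 43.9 → max 43.9 km
Only Location A has all residuals ≈ 0.

Location A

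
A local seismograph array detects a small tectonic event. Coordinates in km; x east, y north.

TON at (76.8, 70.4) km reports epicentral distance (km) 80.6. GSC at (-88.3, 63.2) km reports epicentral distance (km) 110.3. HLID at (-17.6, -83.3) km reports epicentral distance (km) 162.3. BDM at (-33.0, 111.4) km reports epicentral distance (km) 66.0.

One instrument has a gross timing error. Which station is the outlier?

TON

Solve using three stations at a time. Using GSC, HLID, BDM (subtract circle equations pairwise → linear system) gives (x, y) ≈ (21.4, 74.2).
Distances from that point to each station vs reported:
  TON: calculated 55.5 vs reported 80.6 → residual 25.1 km
  GSC: calculated 110.2 vs reported 110.3 → residual 0.1 km
  HLID: calculated 162.3 vs reported 162.3 → residual 0.0 km
  BDM: calculated 65.9 vs reported 66.0 → residual 0.1 km
GSC, HLID, BDM are mutually consistent (residuals ≈ 0); TON is off by 25.1 km.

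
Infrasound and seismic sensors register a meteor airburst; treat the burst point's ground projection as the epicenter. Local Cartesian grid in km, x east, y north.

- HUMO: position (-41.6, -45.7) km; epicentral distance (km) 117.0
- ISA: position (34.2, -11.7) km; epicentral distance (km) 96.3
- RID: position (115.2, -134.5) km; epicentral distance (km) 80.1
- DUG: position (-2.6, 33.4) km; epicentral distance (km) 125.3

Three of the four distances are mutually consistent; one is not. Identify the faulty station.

Solve using three stations at a time. Using HUMO, RID, DUG (subtract circle equations pairwise → linear system) gives (x, y) ≈ (73.6, -66.1).
Distances from that point to each station vs reported:
  HUMO: calculated 117.0 vs reported 117.0 → residual 0.0 km
  ISA: calculated 67.1 vs reported 96.3 → residual 29.2 km
  RID: calculated 80.1 vs reported 80.1 → residual 0.0 km
  DUG: calculated 125.3 vs reported 125.3 → residual 0.0 km
HUMO, RID, DUG are mutually consistent (residuals ≈ 0); ISA is off by 29.2 km.

ISA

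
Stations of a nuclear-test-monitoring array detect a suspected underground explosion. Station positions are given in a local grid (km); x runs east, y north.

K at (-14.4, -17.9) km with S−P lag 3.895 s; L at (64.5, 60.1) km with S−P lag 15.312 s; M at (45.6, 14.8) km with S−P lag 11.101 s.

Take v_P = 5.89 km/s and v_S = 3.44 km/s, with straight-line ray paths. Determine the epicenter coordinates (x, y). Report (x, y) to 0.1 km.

(-44.0, -5.2)

Distance from S−P lag: d = Δt · v_P v_S / (v_P − v_S) = Δt · (5.89·3.44)/(5.89−3.44) ≈ 8.2700·Δt.
So d_K = 32.21, d_L = 126.63, d_M = 91.81 km.
Circle about each station: (x + 14.4)² + (y + 17.9)² = 32.21²; (x − 64.5)² + (y − 60.1)² = 126.63²; (x − 45.6)² + (y − 14.8)² = 91.81².
Subtracting pairs of circle equations eliminates x²+y² and gives linear equations (the radical axes):
157.8 x + 156.0 y = -7753.18
120.0 x + 65.4 y = -5620.96
Solving the 2×2 system: x ≈ -44.0, y ≈ -5.2 km.
Check against K (with the unrounded x, y): √((x + 14.4)²+(y + 17.9)²) = 32.25 ≈ 32.21 km. ✓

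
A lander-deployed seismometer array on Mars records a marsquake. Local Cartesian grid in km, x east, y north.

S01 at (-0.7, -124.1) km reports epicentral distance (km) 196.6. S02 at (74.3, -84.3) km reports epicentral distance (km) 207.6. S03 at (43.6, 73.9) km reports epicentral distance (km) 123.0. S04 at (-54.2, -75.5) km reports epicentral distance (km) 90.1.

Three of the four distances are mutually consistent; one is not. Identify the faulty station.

Solve using three stations at a time. Using S01, S02, S03 (subtract circle equations pairwise → linear system) gives (x, y) ≈ (-78.2, 56.6).
Distances from that point to each station vs reported:
  S01: calculated 196.6 vs reported 196.6 → residual 0.0 km
  S02: calculated 207.6 vs reported 207.6 → residual 0.0 km
  S03: calculated 123.0 vs reported 123.0 → residual 0.0 km
  S04: calculated 134.2 vs reported 90.1 → residual 44.1 km
S01, S02, S03 are mutually consistent (residuals ≈ 0); S04 is off by 44.1 km.

S04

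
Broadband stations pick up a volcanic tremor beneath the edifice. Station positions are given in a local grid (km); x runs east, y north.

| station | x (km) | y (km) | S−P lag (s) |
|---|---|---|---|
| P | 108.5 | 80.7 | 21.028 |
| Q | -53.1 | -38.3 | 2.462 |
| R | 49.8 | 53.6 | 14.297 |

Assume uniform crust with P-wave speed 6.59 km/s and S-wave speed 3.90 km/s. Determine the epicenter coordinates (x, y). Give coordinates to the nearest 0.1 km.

Distance from S−P lag: d = Δt · v_P v_S / (v_P − v_S) = Δt · (6.59·3.90)/(6.59−3.90) ≈ 9.5543·Δt.
So d_P = 200.91, d_Q = 23.52, d_R = 136.60 km.
Circle about each station: (x − 108.5)² + (y − 80.7)² = 200.91²; (x + 53.1)² + (y + 38.3)² = 23.52²; (x − 49.8)² + (y − 53.6)² = 136.60².
Subtracting the P equation from the Q and R equations removes the quadratic terms:
-323.2 x − 238.0 y = 25813.40
-117.4 x − 54.2 y = 8773.53
Solving the 2×2 system: x ≈ -66.1, y ≈ -18.7 km.

x ≈ -66.1 km, y ≈ -18.7 km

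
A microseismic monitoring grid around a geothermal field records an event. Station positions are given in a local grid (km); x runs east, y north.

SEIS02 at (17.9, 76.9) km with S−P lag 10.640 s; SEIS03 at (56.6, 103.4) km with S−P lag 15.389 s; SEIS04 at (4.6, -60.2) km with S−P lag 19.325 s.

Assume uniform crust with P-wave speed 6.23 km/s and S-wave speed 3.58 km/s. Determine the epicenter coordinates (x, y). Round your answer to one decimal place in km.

Distance from S−P lag: d = Δt · v_P v_S / (v_P − v_S) = Δt · (6.23·3.58)/(6.23−3.58) ≈ 8.4164·Δt.
So d_SEIS02 = 89.55, d_SEIS03 = 129.52, d_SEIS04 = 162.65 km.
Circle about each station: (x − 17.9)² + (y − 76.9)² = 89.55²; (x − 56.6)² + (y − 103.4)² = 129.52²; (x − 4.6)² + (y + 60.2)² = 162.65².
Subtracting pairs of circle equations eliminates x²+y² and gives linear equations (the radical axes):
77.4 x + 53.0 y = -1095.13
-26.6 x − 274.2 y = -21024.64
Solving the 2×2 system: x ≈ -71.4, y ≈ 83.6 km.
Check against SEIS02 (with the unrounded x, y): √((x − 17.9)²+(y − 76.9)²) = 89.55 ≈ 89.55 km. ✓

x ≈ -71.4 km, y ≈ 83.6 km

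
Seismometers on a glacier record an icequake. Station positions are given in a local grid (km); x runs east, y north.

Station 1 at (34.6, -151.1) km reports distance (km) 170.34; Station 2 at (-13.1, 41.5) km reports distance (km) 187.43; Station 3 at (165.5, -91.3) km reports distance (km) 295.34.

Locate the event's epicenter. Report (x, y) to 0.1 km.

Circle about each station: (x − 34.6)² + (y + 151.1)² = 170.34²; (x + 13.1)² + (y − 41.5)² = 187.43²; (x − 165.5)² + (y + 91.3)² = 295.34².
Subtracting the Station 1 equation from the Station 2 and Station 3 equations removes the quadratic terms:
-95.4 x + 385.2 y = -28248.80
261.8 x + 119.6 y = -46512.43
Solving the 2×2 system: x ≈ -129.5, y ≈ -105.4 km.

x ≈ -129.5 km, y ≈ -105.4 km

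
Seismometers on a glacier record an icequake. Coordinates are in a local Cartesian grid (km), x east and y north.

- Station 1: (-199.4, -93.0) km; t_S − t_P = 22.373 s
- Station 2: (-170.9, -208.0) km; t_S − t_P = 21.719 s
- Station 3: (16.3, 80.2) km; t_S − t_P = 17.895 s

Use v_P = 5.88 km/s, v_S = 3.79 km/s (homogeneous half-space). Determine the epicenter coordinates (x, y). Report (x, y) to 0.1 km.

38.6 km east, -109.3 km north

Distance from S−P lag: d = Δt · v_P v_S / (v_P − v_S) = Δt · (5.88·3.79)/(5.88−3.79) ≈ 10.6628·Δt.
So d_Station 1 = 238.56, d_Station 2 = 231.58, d_Station 3 = 190.81 km.
Circle about each station: (x + 199.4)² + (y + 93.0)² = 238.56²; (x + 170.9)² + (y + 208.0)² = 231.58²; (x − 16.3)² + (y − 80.2)² = 190.81².
Subtracting the Station 1 equation from the Station 2 and Station 3 equations removes the quadratic terms:
57.0 x − 230.0 y = 27343.03
431.4 x + 346.4 y = -21209.21
Solving the 2×2 system: x ≈ 38.6, y ≈ -109.3 km.
Check against Station 1 (with the unrounded x, y): √((x + 199.4)²+(y + 93.0)²) = 238.57 ≈ 238.56 km. ✓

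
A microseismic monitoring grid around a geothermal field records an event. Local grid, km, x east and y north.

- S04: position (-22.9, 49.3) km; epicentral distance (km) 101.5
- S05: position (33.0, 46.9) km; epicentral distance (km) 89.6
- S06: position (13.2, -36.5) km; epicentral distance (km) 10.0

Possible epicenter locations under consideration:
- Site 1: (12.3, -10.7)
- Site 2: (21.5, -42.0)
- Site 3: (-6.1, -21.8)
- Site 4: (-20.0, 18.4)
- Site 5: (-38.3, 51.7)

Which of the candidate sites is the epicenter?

Site 2

For each candidate, compare |candidate − station| to the reported distance:
Site 1: residuals S04 31.9, S05 28.4, S06 15.8 → max 31.9 km
Site 2: residuals S04 0.0, S05 0.0, S06 0.0 → max 0.0 km
Site 3: residuals S04 28.4, S05 10.6, S06 14.3 → max 28.4 km
Site 4: residuals S04 70.5, S05 29.4, S06 54.2 → max 70.5 km
Site 5: residuals S04 85.9, S05 18.1, S06 92.1 → max 92.1 km
Only Site 2 has all residuals ≈ 0.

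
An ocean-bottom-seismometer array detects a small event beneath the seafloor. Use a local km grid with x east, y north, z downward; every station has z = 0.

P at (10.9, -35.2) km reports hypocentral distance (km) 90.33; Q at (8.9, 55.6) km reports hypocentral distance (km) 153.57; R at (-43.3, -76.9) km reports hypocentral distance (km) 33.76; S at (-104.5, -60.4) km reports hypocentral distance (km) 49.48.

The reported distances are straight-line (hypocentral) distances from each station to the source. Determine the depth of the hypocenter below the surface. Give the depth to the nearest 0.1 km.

z ≈ 25.6 km

Each station gives a sphere (x−x_i)² + (y−y_i)² + z² = d_i² (stations at z=0).
Subtracting the P sphere from Q and R: z² cancels, leaving linear equations in x and y:
-4.0 x + 181.6 y = -13611.52
-108.4 x − 83.4 y = 13450.42
Solving: x ≈ -65.308, y ≈ -76.392 km (keep extra digits for the depth step; rounded: -65.3, -76.4).
Then from the P sphere: z² = 90.33² − (x − 10.9)² − (y + 35.2)² with x = -65.308, y = -76.392, so z ≈ 25.594 ≈ 25.6 km.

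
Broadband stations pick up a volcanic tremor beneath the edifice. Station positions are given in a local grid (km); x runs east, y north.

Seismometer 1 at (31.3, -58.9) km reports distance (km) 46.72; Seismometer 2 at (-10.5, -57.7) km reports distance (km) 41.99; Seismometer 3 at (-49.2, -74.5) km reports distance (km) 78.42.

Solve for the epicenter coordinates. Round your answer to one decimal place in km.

Circle about each station: (x − 31.3)² + (y + 58.9)² = 46.72²; (x + 10.5)² + (y + 57.7)² = 41.99²; (x + 49.2)² + (y + 74.5)² = 78.42².
Subtracting pairs of circle equations eliminates x²+y² and gives linear equations (the radical axes):
-83.6 x + 2.4 y = -589.76
-161.0 x − 31.2 y = -444.95
Solving the 2×2 system: x ≈ 6.5, y ≈ -19.3 km.

x ≈ 6.5 km, y ≈ -19.3 km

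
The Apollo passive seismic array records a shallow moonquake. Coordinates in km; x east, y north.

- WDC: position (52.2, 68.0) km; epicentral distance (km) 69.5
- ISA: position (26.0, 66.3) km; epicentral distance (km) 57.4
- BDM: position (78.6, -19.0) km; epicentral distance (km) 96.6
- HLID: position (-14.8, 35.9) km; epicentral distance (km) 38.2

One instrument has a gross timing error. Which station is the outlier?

BDM

Solve using three stations at a time. Using WDC, ISA, HLID (subtract circle equations pairwise → linear system) gives (x, y) ≈ (13.5, 10.3).
Distances from that point to each station vs reported:
  WDC: calculated 69.5 vs reported 69.5 → residual 0.0 km
  ISA: calculated 57.4 vs reported 57.4 → residual 0.0 km
  BDM: calculated 71.4 vs reported 96.6 → residual 25.2 km
  HLID: calculated 38.1 vs reported 38.2 → residual 0.1 km
WDC, ISA, HLID are mutually consistent (residuals ≈ 0); BDM is off by 25.2 km.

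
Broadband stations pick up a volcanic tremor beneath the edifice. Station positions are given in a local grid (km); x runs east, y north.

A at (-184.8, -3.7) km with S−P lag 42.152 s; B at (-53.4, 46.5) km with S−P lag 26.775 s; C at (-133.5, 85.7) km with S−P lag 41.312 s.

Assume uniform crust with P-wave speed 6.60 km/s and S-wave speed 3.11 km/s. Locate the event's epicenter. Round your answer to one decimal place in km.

(54.6, -68.1)

Distance from S−P lag: d = Δt · v_P v_S / (v_P − v_S) = Δt · (6.60·3.11)/(6.60−3.11) ≈ 5.8814·Δt.
So d_A = 247.91, d_B = 157.47, d_C = 242.97 km.
Circle about each station: (x + 184.8)² + (y + 3.7)² = 247.91²; (x + 53.4)² + (y − 46.5)² = 157.47²; (x + 133.5)² + (y − 85.7)² = 242.97².
Subtracting the A equation from the B and C equations removes the quadratic terms:
262.8 x + 100.4 y = 7511.65
102.6 x + 178.8 y = -6573.04
Solving the 2×2 system: x ≈ 54.6, y ≈ -68.1 km.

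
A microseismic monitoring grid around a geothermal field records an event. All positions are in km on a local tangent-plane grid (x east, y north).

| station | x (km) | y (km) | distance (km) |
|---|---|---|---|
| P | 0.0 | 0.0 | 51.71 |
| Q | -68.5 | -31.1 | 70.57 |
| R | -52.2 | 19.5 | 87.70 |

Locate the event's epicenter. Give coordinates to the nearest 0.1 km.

x ≈ -1.0 km, y ≈ -51.7 km

Circle about each station: x² + y² = 51.71²; (x + 68.5)² + (y + 31.1)² = 70.57²; (x + 52.2)² + (y − 19.5)² = 87.70².
Subtracting pairs of circle equations eliminates x²+y² and gives linear equations (the radical axes):
-137.0 x − 62.2 y = 3353.26
-104.4 x + 39.0 y = -1912.28
Solving the 2×2 system: x ≈ -1.0, y ≈ -51.7 km.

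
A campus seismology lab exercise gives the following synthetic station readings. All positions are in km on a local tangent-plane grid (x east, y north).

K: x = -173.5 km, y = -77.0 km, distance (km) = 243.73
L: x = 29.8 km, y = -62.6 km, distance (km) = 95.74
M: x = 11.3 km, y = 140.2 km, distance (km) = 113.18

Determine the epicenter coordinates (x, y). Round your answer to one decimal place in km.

Circle about each station: (x + 173.5)² + (y + 77.0)² = 243.73²; (x − 29.8)² + (y + 62.6)² = 95.74²; (x − 11.3)² + (y − 140.2)² = 113.18².
Subtracting the K equation from the L and M equations removes the quadratic terms:
406.6 x + 28.8 y = 19013.72
369.6 x + 434.4 y = 30347.08
Solving the 2×2 system: x ≈ 44.5, y ≈ 32.0 km.

x ≈ 44.5 km, y ≈ 32.0 km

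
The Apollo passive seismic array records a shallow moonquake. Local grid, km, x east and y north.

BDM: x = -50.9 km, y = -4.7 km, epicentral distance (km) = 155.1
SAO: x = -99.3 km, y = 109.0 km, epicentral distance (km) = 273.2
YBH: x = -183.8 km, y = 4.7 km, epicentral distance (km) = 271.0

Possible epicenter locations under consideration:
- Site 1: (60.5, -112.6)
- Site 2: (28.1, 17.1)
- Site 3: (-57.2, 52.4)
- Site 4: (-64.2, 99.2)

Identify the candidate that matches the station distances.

For each candidate, compare |candidate − station| to the reported distance:
Site 1: residuals BDM 0.0, SAO 0.0, YBH 0.0 → max 0.0 km
Site 2: residuals BDM 73.1, SAO 116.1, YBH 58.7 → max 116.1 km
Site 3: residuals BDM 97.7, SAO 202.7, YBH 135.7 → max 202.7 km
Site 4: residuals BDM 50.4, SAO 236.8, YBH 118.6 → max 236.8 km
Only Site 1 has all residuals ≈ 0.

Site 1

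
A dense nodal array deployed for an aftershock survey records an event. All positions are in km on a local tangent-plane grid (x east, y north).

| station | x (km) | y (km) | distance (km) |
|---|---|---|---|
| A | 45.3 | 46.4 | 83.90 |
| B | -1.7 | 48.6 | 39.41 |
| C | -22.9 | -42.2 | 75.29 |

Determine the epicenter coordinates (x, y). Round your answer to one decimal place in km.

Circle about each station: (x − 45.3)² + (y − 46.4)² = 83.90²; (x + 1.7)² + (y − 48.6)² = 39.41²; (x + 22.9)² + (y + 42.2)² = 75.29².
Subtracting the A equation from the B and C equations removes the quadratic terms:
-94.0 x + 4.4 y = 3645.86
-136.4 x − 177.2 y = -529.17
Solving the 2×2 system: x ≈ -37.3, y ≈ 31.7 km.

-37.3 km east, 31.7 km north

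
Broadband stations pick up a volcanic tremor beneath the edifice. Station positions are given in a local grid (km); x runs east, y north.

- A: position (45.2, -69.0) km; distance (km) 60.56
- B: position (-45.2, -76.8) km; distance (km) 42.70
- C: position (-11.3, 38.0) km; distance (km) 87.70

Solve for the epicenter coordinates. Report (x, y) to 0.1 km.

(-12.2, -49.7)

Circle about each station: (x − 45.2)² + (y + 69.0)² = 60.56²; (x + 45.2)² + (y + 76.8)² = 42.70²; (x + 11.3)² + (y − 38.0)² = 87.70².
Subtracting the A equation from the B and C equations removes the quadratic terms:
-180.8 x − 15.6 y = 2981.46
-113.0 x + 214.0 y = -9256.13
Solving the 2×2 system: x ≈ -12.2, y ≈ -49.7 km.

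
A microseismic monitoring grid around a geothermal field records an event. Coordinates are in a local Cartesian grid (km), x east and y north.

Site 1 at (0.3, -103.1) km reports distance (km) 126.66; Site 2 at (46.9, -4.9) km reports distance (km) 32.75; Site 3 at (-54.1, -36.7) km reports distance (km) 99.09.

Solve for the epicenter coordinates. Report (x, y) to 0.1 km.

(26.6, 20.8)

Circle about each station: (x − 0.3)² + (y + 103.1)² = 126.66²; (x − 46.9)² + (y + 4.9)² = 32.75²; (x + 54.1)² + (y + 36.7)² = 99.09².
Subtracting pairs of circle equations eliminates x²+y² and gives linear equations (the radical axes):
93.2 x + 196.4 y = 6564.11
-108.8 x + 132.8 y = -132.07
Solving the 2×2 system: x ≈ 26.6, y ≈ 20.8 km.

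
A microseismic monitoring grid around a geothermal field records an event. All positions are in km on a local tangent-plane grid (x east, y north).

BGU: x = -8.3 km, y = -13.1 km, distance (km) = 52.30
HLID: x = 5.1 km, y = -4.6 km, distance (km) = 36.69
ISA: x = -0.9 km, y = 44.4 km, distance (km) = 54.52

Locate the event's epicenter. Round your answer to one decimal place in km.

Circle about each station: (x + 8.3)² + (y + 13.1)² = 52.30²; (x − 5.1)² + (y + 4.6)² = 36.69²; (x + 0.9)² + (y − 44.4)² = 54.52².
Subtracting pairs of circle equations eliminates x²+y² and gives linear equations (the radical axes):
26.8 x + 17.0 y = 1195.80
14.8 x + 115.0 y = 1494.53
Solving the 2×2 system: x ≈ 39.6, y ≈ 7.9 km.
Check against BGU (with the unrounded x, y): √((x + 8.3)²+(y + 13.1)²) = 52.31 ≈ 52.30 km. ✓

x ≈ 39.6 km, y ≈ 7.9 km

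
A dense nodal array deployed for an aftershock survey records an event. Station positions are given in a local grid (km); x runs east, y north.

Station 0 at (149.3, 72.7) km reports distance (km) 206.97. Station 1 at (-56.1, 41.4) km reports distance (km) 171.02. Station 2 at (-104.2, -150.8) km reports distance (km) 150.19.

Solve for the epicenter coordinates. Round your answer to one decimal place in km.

Circle about each station: (x − 149.3)² + (y − 72.7)² = 206.97²; (x + 56.1)² + (y − 41.4)² = 171.02²; (x + 104.2)² + (y + 150.8)² = 150.19².
Subtracting pairs of circle equations eliminates x²+y² and gives linear equations (the radical axes):
-410.8 x − 62.6 y = -9125.87
-507.0 x − 447.0 y = 26302.04
Solving the 2×2 system: x ≈ 37.7, y ≈ -101.6 km.

37.7 km east, -101.6 km north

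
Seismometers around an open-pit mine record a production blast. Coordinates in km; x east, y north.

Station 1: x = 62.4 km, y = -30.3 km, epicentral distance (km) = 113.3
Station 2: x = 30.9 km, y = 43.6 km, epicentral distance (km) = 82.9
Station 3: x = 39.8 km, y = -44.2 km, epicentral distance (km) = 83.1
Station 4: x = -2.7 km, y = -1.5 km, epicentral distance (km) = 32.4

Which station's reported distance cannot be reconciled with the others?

Station 1

Solve using three stations at a time. Using Station 2, Station 3, Station 4 (subtract circle equations pairwise → linear system) gives (x, y) ≈ (-34.6, -7.2).
Distances from that point to each station vs reported:
  Station 1: calculated 99.7 vs reported 113.3 → residual 13.6 km
  Station 2: calculated 82.9 vs reported 82.9 → residual 0.0 km
  Station 3: calculated 83.1 vs reported 83.1 → residual 0.0 km
  Station 4: calculated 32.4 vs reported 32.4 → residual 0.0 km
Station 2, Station 3, Station 4 are mutually consistent (residuals ≈ 0); Station 1 is off by 13.6 km.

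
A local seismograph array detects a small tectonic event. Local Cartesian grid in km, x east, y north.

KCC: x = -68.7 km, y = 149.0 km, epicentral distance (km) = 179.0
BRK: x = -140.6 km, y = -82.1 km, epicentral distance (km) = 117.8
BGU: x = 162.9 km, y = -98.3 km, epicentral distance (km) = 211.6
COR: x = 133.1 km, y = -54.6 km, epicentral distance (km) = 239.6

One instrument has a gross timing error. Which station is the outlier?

Solve using three stations at a time. Using KCC, BRK, BGU (subtract circle equations pairwise → linear system) gives (x, y) ≈ (-36.4, -27.1).
Distances from that point to each station vs reported:
  KCC: calculated 179.0 vs reported 179.0 → residual 0.0 km
  BRK: calculated 117.8 vs reported 117.8 → residual 0.0 km
  BGU: calculated 211.6 vs reported 211.6 → residual 0.0 km
  COR: calculated 171.7 vs reported 239.6 → residual 67.9 km
KCC, BRK, BGU are mutually consistent (residuals ≈ 0); COR is off by 67.9 km.

COR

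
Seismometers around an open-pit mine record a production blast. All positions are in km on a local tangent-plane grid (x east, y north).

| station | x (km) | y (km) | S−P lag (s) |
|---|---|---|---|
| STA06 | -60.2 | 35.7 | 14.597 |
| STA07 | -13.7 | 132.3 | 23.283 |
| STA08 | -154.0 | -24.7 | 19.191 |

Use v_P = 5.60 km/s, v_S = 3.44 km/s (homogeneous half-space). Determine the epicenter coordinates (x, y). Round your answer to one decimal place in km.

Distance from S−P lag: d = Δt · v_P v_S / (v_P − v_S) = Δt · (5.60·3.44)/(5.60−3.44) ≈ 8.9185·Δt.
So d_STA06 = 130.18, d_STA07 = 207.65, d_STA08 = 171.16 km.
Circle about each station: (x + 60.2)² + (y − 35.7)² = 130.18²; (x + 13.7)² + (y − 132.3)² = 207.65²; (x + 154.0)² + (y + 24.7)² = 171.16².
Subtracting pairs of circle equations eliminates x²+y² and gives linear equations (the radical axes):
93.0 x + 193.2 y = -13379.24
-187.6 x − 120.8 y = 7078.65
Solving the 2×2 system: x ≈ 9.9, y ≈ -74.0 km.
Check against STA06 (with the unrounded x, y): √((x + 60.2)²+(y − 35.7)²) = 130.24 ≈ 130.18 km. ✓

(9.9, -74.0)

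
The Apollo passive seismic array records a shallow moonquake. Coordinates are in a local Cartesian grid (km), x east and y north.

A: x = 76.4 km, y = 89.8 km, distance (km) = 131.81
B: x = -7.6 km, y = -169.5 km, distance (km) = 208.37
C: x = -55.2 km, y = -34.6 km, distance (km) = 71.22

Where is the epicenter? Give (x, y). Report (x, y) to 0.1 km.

Circle about each station: (x − 76.4)² + (y − 89.8)² = 131.81²; (x + 7.6)² + (y + 169.5)² = 208.37²; (x + 55.2)² + (y + 34.6)² = 71.22².
Subtracting the A equation from the B and C equations removes the quadratic terms:
-168.0 x − 518.6 y = -11157.17
-263.2 x − 248.8 y = 2644.79
Solving the 2×2 system: x ≈ -43.8, y ≈ 35.7 km.

-43.8 km east, 35.7 km north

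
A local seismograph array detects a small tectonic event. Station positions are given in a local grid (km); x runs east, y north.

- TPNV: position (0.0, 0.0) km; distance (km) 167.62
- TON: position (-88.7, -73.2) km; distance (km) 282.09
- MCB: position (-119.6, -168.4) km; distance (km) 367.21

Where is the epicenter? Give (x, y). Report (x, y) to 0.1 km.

Circle about each station: x² + y² = 167.62²; (x + 88.7)² + (y + 73.2)² = 282.09²; (x + 119.6)² + (y + 168.4)² = 367.21².
Subtracting pairs of circle equations eliminates x²+y² and gives linear equations (the radical axes):
-177.4 x − 146.4 y = -38252.37
-239.2 x − 336.8 y = -64084.00
Solving the 2×2 system: x ≈ 141.6, y ≈ 89.7 km.
Check against TPNV (with the unrounded x, y): √(x²+y²) = 167.62 ≈ 167.62 km. ✓

141.6 km east, 89.7 km north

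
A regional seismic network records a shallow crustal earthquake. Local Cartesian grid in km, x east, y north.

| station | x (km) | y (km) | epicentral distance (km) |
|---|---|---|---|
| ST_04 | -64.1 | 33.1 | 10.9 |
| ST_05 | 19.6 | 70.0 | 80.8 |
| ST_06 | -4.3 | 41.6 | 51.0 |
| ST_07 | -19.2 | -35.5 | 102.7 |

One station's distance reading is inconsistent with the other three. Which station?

Solve using three stations at a time. Using ST_04, ST_05, ST_06 (subtract circle equations pairwise → linear system) gives (x, y) ≈ (-55.3, 39.6).
Distances from that point to each station vs reported:
  ST_04: calculated 11.0 vs reported 10.9 → residual 0.1 km
  ST_05: calculated 80.8 vs reported 80.8 → residual 0.0 km
  ST_06: calculated 51.0 vs reported 51.0 → residual 0.0 km
  ST_07: calculated 83.3 vs reported 102.7 → residual 19.4 km
ST_04, ST_05, ST_06 are mutually consistent (residuals ≈ 0); ST_07 is off by 19.4 km.

ST_07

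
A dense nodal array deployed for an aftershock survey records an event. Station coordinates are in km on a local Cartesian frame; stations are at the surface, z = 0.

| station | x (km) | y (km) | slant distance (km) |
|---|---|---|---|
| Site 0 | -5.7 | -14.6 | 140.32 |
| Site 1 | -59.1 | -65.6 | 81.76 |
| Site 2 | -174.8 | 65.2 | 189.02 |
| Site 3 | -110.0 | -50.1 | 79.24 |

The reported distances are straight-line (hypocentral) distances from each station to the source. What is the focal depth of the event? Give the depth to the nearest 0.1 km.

z ≈ 63.5 km

Each station gives a sphere (x−x_i)² + (y−y_i)² + z² = d_i² (stations at z=0).
Subtracting the Site 0 sphere from Site 1 and Site 2: z² cancels, leaving linear equations in x and y:
-106.8 x − 102.0 y = 20555.52
-338.2 x + 159.6 y = 18521.57
Solving: x ≈ -100.304, y ≈ -96.500 km (keep extra digits for the depth step; rounded: -100.3, -96.5).
Then from the Site 0 sphere: z² = 140.32² − (x + 5.7)² − (y + 14.6)² with x = -100.304, y = -96.500, so z ≈ 63.499 ≈ 63.5 km.
Check against Site 3 (with the unrounded solution): distance 79.24 ≈ 79.24 km. ✓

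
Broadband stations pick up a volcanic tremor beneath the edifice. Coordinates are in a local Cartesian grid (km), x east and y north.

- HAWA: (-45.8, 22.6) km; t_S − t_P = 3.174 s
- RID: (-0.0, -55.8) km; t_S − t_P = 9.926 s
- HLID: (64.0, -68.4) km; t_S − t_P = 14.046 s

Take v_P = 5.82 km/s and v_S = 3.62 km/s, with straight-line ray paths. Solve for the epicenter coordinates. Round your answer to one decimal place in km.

(-19.2, 37.3)

Distance from S−P lag: d = Δt · v_P v_S / (v_P − v_S) = Δt · (5.82·3.62)/(5.82−3.62) ≈ 9.5765·Δt.
So d_HAWA = 30.40, d_RID = 95.06, d_HLID = 134.51 km.
Circle about each station: (x + 45.8)² + (y − 22.6)² = 30.40²; x² + (y + 55.8)² = 95.06²; (x − 64.0)² + (y + 68.4)² = 134.51².
Subtracting pairs of circle equations eliminates x²+y² and gives linear equations (the radical axes):
91.6 x − 156.8 y = -7607.00
219.6 x − 182.0 y = -11002.62
Solving the 2×2 system: x ≈ -19.2, y ≈ 37.3 km.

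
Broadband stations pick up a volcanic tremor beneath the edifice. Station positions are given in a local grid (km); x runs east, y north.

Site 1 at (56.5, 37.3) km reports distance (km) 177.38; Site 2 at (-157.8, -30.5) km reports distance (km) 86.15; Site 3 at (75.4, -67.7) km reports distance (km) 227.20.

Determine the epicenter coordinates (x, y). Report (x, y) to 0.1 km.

x ≈ -120.6 km, y ≈ 47.2 km

Circle about each station: (x − 56.5)² + (y − 37.3)² = 177.38²; (x + 157.8)² + (y + 30.5)² = 86.15²; (x − 75.4)² + (y + 67.7)² = 227.20².
Subtracting the Site 1 equation from the Site 2 and Site 3 equations removes the quadratic terms:
-428.6 x − 135.6 y = 45289.39
37.8 x − 210.0 y = -14471.27
Solving the 2×2 system: x ≈ -120.6, y ≈ 47.2 km.
Check against Site 1 (with the unrounded x, y): √((x − 56.5)²+(y − 37.3)²) = 177.38 ≈ 177.38 km. ✓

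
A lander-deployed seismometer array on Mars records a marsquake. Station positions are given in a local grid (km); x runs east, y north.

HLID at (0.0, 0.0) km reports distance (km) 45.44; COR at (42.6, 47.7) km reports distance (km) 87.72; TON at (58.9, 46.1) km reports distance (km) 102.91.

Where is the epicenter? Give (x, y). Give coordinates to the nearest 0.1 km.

Circle about each station: x² + y² = 45.44²; (x − 42.6)² + (y − 47.7)² = 87.72²; (x − 58.9)² + (y − 46.1)² = 102.91².
Subtracting pairs of circle equations eliminates x²+y² and gives linear equations (the radical axes):
85.2 x + 95.4 y = -1539.95
117.8 x + 92.2 y = -2931.25
Solving the 2×2 system: x ≈ -40.7, y ≈ 20.2 km.

-40.7 km east, 20.2 km north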